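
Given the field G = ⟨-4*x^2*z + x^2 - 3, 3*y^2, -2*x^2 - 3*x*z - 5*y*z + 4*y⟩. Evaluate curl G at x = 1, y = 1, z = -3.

(19, -9, 0)

(∇×G)₁ = ∂G₃/∂y − ∂G₂/∂z = -5*z + 4
(∇×G)₂ = ∂G₁/∂z − ∂G₃/∂x = -4*x^2 + 4*x + 3*z
(∇×G)₃ = ∂G₂/∂x − ∂G₁/∂y = 0
∇×G = (-5*z + 4, -4*x^2 + 4*x + 3*z, 0)
At (1, 1, -3): (19, -9, 0).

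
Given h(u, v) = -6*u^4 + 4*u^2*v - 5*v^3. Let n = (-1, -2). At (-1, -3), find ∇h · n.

∂h/∂u = -24*u^3 + 8*u*v
∂h/∂v = 4*u^2 - 15*v^2
∇h at (-1, -3) = (48, -131)
∇h · n = (48)(-1) + (-131)(-2) = 214

214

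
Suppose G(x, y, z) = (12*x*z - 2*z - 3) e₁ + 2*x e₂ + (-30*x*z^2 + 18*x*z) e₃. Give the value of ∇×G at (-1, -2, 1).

(∇×G)₁ = ∂G₃/∂y − ∂G₂/∂z = 0
(∇×G)₂ = ∂G₁/∂z − ∂G₃/∂x = 12*x + 30*z^2 - 18*z - 2
(∇×G)₃ = ∂G₂/∂x − ∂G₁/∂y = 2
∇×G = (0, 12*x + 30*z^2 - 18*z - 2, 2)
At (-1, -2, 1): (0, -2, 2).

(0, -2, 2)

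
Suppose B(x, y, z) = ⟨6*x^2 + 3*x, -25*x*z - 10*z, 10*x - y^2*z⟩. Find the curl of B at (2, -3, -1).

(54, -10, 25)

(∇×B)₁ = ∂B₃/∂y − ∂B₂/∂z = 25*x - 2*y*z + 10
(∇×B)₂ = ∂B₁/∂z − ∂B₃/∂x = -10
(∇×B)₃ = ∂B₂/∂x − ∂B₁/∂y = -25*z
∇×B = (25*x - 2*y*z + 10, -10, -25*z)
At (2, -3, -1): (54, -10, 25).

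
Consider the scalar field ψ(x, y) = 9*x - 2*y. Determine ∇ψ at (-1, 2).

∂ψ/∂x = 9
∂ψ/∂y = -2
∇ψ = (9, -2)
At (-1, 2): (9, -2).

(9, -2)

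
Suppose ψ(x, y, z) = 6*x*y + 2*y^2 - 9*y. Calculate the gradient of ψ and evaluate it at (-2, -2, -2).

∂ψ/∂x = 6*y
∂ψ/∂y = 6*x + 4*y - 9
∂ψ/∂z = 0
∇ψ = (6*y, 6*x + 4*y - 9, 0)
At (-2, -2, -2): (-12, -29, 0).

(-12, -29, 0)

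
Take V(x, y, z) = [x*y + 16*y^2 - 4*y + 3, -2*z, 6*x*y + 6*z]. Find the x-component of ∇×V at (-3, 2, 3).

(∇×V)_1 = ∂V₃/∂y − ∂V₂/∂z
= 6*x − (-2)
= 6*x + 2
At (-3, 2, 3): -16.

-16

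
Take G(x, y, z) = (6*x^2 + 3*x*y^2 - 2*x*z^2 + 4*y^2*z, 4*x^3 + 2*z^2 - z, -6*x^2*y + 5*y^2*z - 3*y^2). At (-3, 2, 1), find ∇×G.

(∇×G)₁ = ∂G₃/∂y − ∂G₂/∂z = -6*x^2 + 10*y*z - 6*y - 4*z + 1
(∇×G)₂ = ∂G₁/∂z − ∂G₃/∂x = 12*x*y - 4*x*z + 4*y^2
(∇×G)₃ = ∂G₂/∂x − ∂G₁/∂y = 12*x^2 - 6*x*y - 8*y*z
∇×G = (-6*x^2 + 10*y*z - 6*y - 4*z + 1, 12*x*y - 4*x*z + 4*y^2, 12*x^2 - 6*x*y - 8*y*z)
At (-3, 2, 1): (-49, -44, 128).

(-49, -44, 128)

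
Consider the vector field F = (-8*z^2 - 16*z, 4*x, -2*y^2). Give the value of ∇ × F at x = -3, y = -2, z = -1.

(8, 0, 4)

(∇×F)₁ = ∂F₃/∂y − ∂F₂/∂z = -4*y
(∇×F)₂ = ∂F₁/∂z − ∂F₃/∂x = -16*z - 16
(∇×F)₃ = ∂F₂/∂x − ∂F₁/∂y = 4
∇×F = (-4*y, -16*z - 16, 4)
At (-3, -2, -1): (8, 0, 4).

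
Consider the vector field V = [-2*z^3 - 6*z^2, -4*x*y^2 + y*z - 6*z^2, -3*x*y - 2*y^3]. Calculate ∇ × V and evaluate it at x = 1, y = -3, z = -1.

(∇×V)₁ = ∂V₃/∂y − ∂V₂/∂z = -3*x - 6*y^2 - y + 12*z
(∇×V)₂ = ∂V₁/∂z − ∂V₃/∂x = 3*y - 6*z^2 - 12*z
(∇×V)₃ = ∂V₂/∂x − ∂V₁/∂y = -4*y^2
∇×V = (-3*x - 6*y^2 - y + 12*z, 3*y - 6*z^2 - 12*z, -4*y^2)
At (1, -3, -1): (-66, -3, -36).

(-66, -3, -36)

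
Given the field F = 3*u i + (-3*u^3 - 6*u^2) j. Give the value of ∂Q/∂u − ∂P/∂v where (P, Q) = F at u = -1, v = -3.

∂F₂/∂u = -9*u^2 - 12*u
∂F₁/∂v = 0
Scalar curl = -9*u^2 - 12*u
At (-1, -3): 3.

3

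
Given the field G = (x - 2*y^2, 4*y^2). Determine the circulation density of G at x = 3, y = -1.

-4

∂G₂/∂x = 0
∂G₁/∂y = -4*y
Scalar curl = 4*y
At (3, -1): -4.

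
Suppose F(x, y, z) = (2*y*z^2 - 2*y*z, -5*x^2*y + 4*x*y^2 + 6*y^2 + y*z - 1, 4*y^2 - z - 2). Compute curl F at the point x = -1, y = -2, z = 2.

(-14, -12, -8)

(∇×F)₁ = ∂F₃/∂y − ∂F₂/∂z = 7*y
(∇×F)₂ = ∂F₁/∂z − ∂F₃/∂x = 4*y*z - 2*y
(∇×F)₃ = ∂F₂/∂x − ∂F₁/∂y = -10*x*y + 4*y^2 - 2*z^2 + 2*z
∇×F = (7*y, 4*y*z - 2*y, -10*x*y + 4*y^2 - 2*z^2 + 2*z)
At (-1, -2, 2): (-14, -12, -8).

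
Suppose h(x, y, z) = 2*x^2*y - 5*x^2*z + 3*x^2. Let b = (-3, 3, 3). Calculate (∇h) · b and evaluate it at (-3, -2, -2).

∂h/∂x = 4*x*y - 10*x*z + 6*x
∂h/∂y = 2*x^2
∂h/∂z = -5*x^2
∇h at (-3, -2, -2) = (-54, 18, -45)
∇h · b = (-54)(-3) + (18)(3) + (-45)(3) = 81

81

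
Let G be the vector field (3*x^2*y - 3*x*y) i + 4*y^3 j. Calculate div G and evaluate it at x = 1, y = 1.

∂G₁/∂x = 6*x*y - 3*y
∂G₂/∂y = 12*y^2
∇·G = 6*x*y + 12*y^2 - 3*y
At (1, 1): 15.

15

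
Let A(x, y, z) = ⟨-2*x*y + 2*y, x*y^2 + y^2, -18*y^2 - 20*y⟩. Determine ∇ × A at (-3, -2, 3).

(52, 0, -4)

(∇×A)₁ = ∂A₃/∂y − ∂A₂/∂z = -36*y - 20
(∇×A)₂ = ∂A₁/∂z − ∂A₃/∂x = 0
(∇×A)₃ = ∂A₂/∂x − ∂A₁/∂y = 2*x + y^2 - 2
∇×A = (-36*y - 20, 0, 2*x + y^2 - 2)
At (-3, -2, 3): (52, 0, -4).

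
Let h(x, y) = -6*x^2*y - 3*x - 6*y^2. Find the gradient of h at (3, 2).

(-75, -78)

∂h/∂x = -12*x*y - 3
∂h/∂y = -6*x^2 - 12*y
∇h = (-12*x*y - 3, -6*x^2 - 12*y)
At (3, 2): (-75, -78).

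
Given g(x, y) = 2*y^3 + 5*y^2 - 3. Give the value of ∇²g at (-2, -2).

-14

∂²g/∂x² = 0
∂²g/∂y² = 2*(6*y + 5)
∇²g = 12*y + 10
At (-2, -2): -14.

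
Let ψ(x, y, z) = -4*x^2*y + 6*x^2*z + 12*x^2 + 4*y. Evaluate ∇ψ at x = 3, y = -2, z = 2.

∂ψ/∂x = -8*x*y + 12*x*z + 24*x
∂ψ/∂y = -4*x^2 + 4
∂ψ/∂z = 6*x^2
∇ψ = (-8*x*y + 12*x*z + 24*x, -4*x^2 + 4, 6*x^2)
At (3, -2, 2): (192, -32, 54).

(192, -32, 54)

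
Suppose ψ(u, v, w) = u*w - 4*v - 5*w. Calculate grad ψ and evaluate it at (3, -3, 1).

(1, -4, -2)

∂ψ/∂u = w
∂ψ/∂v = -4
∂ψ/∂w = u - 5
∇ψ = (w, -4, u - 5)
At (3, -3, 1): (1, -4, -2).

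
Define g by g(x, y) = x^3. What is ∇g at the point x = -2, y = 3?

(12, 0)

∂g/∂x = 3*x^2
∂g/∂y = 0
∇g = (3*x^2, 0)
At (-2, 3): (12, 0).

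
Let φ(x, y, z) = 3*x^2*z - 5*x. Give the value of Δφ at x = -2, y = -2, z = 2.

12

∂²φ/∂x² = 6*z
∂²φ/∂y² = 0
∂²φ/∂z² = 0
∇²φ = 6*z
At (-2, -2, 2): 12.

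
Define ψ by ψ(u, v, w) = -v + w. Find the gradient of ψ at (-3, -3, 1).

∂ψ/∂u = 0
∂ψ/∂v = -1
∂ψ/∂w = 1
∇ψ = (0, -1, 1)
At (-3, -3, 1): (0, -1, 1).

(0, -1, 1)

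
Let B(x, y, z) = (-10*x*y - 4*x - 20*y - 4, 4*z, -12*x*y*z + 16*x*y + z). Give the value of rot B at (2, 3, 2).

(∇×B)₁ = ∂B₃/∂y − ∂B₂/∂z = -12*x*z + 16*x - 4
(∇×B)₂ = ∂B₁/∂z − ∂B₃/∂x = 12*y*z - 16*y
(∇×B)₃ = ∂B₂/∂x − ∂B₁/∂y = 10*x + 20
∇×B = (-12*x*z + 16*x - 4, 12*y*z - 16*y, 10*x + 20)
At (2, 3, 2): (-20, 24, 40).

(-20, 24, 40)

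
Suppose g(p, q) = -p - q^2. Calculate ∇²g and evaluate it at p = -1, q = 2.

-2

∂²g/∂p² = 0
∂²g/∂q² = -2
∇²g = -2
At (-1, 2): -2.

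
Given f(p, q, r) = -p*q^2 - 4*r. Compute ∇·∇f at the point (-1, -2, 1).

2

∂²f/∂p² = 0
∂²f/∂q² = -2*p
∂²f/∂r² = 0
∇²f = -2*p
At (-1, -2, 1): 2.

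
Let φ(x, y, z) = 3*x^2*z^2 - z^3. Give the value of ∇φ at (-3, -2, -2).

(-72, 0, -120)

∂φ/∂x = 6*x*z^2
∂φ/∂y = 0
∂φ/∂z = 6*x^2*z - 3*z^2
∇φ = (6*x*z^2, 0, 6*x^2*z - 3*z^2)
At (-3, -2, -2): (-72, 0, -120).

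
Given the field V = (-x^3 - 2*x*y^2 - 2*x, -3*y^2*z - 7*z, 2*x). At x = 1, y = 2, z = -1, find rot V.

(∇×V)₁ = ∂V₃/∂y − ∂V₂/∂z = 3*y^2 + 7
(∇×V)₂ = ∂V₁/∂z − ∂V₃/∂x = -2
(∇×V)₃ = ∂V₂/∂x − ∂V₁/∂y = 4*x*y
∇×V = (3*y^2 + 7, -2, 4*x*y)
At (1, 2, -1): (19, -2, 8).

(19, -2, 8)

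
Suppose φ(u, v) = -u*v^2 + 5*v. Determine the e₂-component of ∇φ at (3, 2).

-7

(∇φ)_2 = ∂φ/∂v = -2*u*v + 5
At (3, 2): -7.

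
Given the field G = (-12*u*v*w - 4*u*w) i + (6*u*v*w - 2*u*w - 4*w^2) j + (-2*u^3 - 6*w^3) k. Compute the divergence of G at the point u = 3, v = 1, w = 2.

-68

∂G₁/∂u = -12*v*w - 4*w
∂G₂/∂v = 6*u*w
∂G₃/∂w = -18*w^2
∇·G = 6*u*w - 12*v*w - 18*w^2 - 4*w
At (3, 1, 2): -68.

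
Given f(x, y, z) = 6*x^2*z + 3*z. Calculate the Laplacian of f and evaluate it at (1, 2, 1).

12

∂²f/∂x² = 12*z
∂²f/∂y² = 0
∂²f/∂z² = 0
∇²f = 12*z
At (1, 2, 1): 12.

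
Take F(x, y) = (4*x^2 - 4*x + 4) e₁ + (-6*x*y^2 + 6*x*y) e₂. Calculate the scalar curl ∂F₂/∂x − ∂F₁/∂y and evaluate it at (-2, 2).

∂F₂/∂x = -6*y^2 + 6*y
∂F₁/∂y = 0
Scalar curl = -6*y^2 + 6*y
At (-2, 2): -12.

-12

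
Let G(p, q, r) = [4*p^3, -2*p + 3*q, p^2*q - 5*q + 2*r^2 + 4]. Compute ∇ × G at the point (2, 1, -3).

(∇×G)₁ = ∂G₃/∂q − ∂G₂/∂r = p^2 - 5
(∇×G)₂ = ∂G₁/∂r − ∂G₃/∂p = -2*p*q
(∇×G)₃ = ∂G₂/∂p − ∂G₁/∂q = -2
∇×G = (p^2 - 5, -2*p*q, -2)
At (2, 1, -3): (-1, -4, -2).

(-1, -4, -2)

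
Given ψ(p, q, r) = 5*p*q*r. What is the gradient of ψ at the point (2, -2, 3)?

(-30, 30, -20)

∂ψ/∂p = 5*q*r
∂ψ/∂q = 5*p*r
∂ψ/∂r = 5*p*q
∇ψ = (5*q*r, 5*p*r, 5*p*q)
At (2, -2, 3): (-30, 30, -20).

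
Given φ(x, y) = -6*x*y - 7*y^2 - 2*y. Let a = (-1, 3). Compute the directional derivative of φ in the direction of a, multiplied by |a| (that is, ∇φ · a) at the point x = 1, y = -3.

∂φ/∂x = -6*y
∂φ/∂y = -6*x - 14*y - 2
∇φ at (1, -3) = (18, 34)
∇φ · a = (18)(-1) + (34)(3) = 84

84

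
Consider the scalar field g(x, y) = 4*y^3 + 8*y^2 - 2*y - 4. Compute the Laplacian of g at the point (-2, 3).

∂²g/∂x² = 0
∂²g/∂y² = 8*(3*y + 2)
∇²g = 24*y + 16
At (-2, 3): 88.

88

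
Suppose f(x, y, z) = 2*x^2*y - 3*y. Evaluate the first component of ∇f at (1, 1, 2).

(∇f)_1 = ∂f/∂x = 4*x*y
At (1, 1, 2): 4.

4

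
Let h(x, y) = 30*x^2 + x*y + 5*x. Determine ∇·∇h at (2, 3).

60

∂²h/∂x² = 60
∂²h/∂y² = 0
∇²h = 60
At (2, 3): 60.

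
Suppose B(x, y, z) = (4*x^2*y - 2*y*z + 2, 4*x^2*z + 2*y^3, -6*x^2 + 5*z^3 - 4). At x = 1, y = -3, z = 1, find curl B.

(∇×B)₁ = ∂B₃/∂y − ∂B₂/∂z = -4*x^2
(∇×B)₂ = ∂B₁/∂z − ∂B₃/∂x = 12*x - 2*y
(∇×B)₃ = ∂B₂/∂x − ∂B₁/∂y = -4*x^2 + 8*x*z + 2*z
∇×B = (-4*x^2, 12*x - 2*y, -4*x^2 + 8*x*z + 2*z)
At (1, -3, 1): (-4, 18, 6).

(-4, 18, 6)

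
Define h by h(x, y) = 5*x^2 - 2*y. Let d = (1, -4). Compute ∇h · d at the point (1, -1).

18

∂h/∂x = 10*x
∂h/∂y = -2
∇h at (1, -1) = (10, -2)
∇h · d = (10)(1) + (-2)(-4) = 18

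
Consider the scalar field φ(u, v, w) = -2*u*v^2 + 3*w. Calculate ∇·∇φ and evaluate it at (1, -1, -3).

-4

∂²φ/∂u² = 0
∂²φ/∂v² = -4*u
∂²φ/∂w² = 0
∇²φ = -4*u
At (1, -1, -3): -4.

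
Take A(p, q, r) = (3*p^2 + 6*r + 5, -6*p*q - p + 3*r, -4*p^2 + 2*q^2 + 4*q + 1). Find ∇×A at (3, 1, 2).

(∇×A)₁ = ∂A₃/∂q − ∂A₂/∂r = 4*q + 1
(∇×A)₂ = ∂A₁/∂r − ∂A₃/∂p = 8*p + 6
(∇×A)₃ = ∂A₂/∂p − ∂A₁/∂q = -6*q - 1
∇×A = (4*q + 1, 8*p + 6, -6*q - 1)
At (3, 1, 2): (5, 30, -7).

(5, 30, -7)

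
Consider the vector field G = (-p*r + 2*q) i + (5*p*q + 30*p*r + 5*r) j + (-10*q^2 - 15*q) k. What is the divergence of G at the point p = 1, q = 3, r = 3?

2

∂G₁/∂p = -r
∂G₂/∂q = 5*p
∂G₃/∂r = 0
∇·G = 5*p - r
At (1, 3, 3): 2.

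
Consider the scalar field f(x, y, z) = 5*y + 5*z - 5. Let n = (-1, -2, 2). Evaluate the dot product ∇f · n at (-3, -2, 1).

0

∂f/∂x = 0
∂f/∂y = 5
∂f/∂z = 5
∇f at (-3, -2, 1) = (0, 5, 5)
∇f · n = (0)(-1) + (5)(-2) + (5)(2) = 0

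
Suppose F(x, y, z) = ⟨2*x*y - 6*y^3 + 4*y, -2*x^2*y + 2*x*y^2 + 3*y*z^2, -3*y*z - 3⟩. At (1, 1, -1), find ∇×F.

(∇×F)₁ = ∂F₃/∂y − ∂F₂/∂z = -6*y*z - 3*z
(∇×F)₂ = ∂F₁/∂z − ∂F₃/∂x = 0
(∇×F)₃ = ∂F₂/∂x − ∂F₁/∂y = -4*x*y - 2*x + 20*y^2 - 4
∇×F = (-6*y*z - 3*z, 0, -4*x*y - 2*x + 20*y^2 - 4)
At (1, 1, -1): (9, 0, 10).

(9, 0, 10)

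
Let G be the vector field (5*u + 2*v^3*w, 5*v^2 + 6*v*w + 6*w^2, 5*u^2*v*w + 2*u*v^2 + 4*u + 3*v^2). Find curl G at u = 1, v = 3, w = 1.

(∇×G)₁ = ∂G₃/∂v − ∂G₂/∂w = 5*u^2*w + 4*u*v - 12*w
(∇×G)₂ = ∂G₁/∂w − ∂G₃/∂u = -10*u*v*w + 2*v^3 - 2*v^2 - 4
(∇×G)₃ = ∂G₂/∂u − ∂G₁/∂v = -6*v^2*w
∇×G = (5*u^2*w + 4*u*v - 12*w, -10*u*v*w + 2*v^3 - 2*v^2 - 4, -6*v^2*w)
At (1, 3, 1): (5, 2, -54).

(5, 2, -54)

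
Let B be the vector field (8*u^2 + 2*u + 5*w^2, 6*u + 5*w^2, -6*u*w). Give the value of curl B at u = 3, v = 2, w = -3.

(∇×B)₁ = ∂B₃/∂v − ∂B₂/∂w = -10*w
(∇×B)₂ = ∂B₁/∂w − ∂B₃/∂u = 16*w
(∇×B)₃ = ∂B₂/∂u − ∂B₁/∂v = 6
∇×B = (-10*w, 16*w, 6)
At (3, 2, -3): (30, -48, 6).

(30, -48, 6)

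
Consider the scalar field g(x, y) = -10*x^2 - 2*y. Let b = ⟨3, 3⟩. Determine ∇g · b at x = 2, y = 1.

∂g/∂x = -20*x
∂g/∂y = -2
∇g at (2, 1) = (-40, -2)
∇g · b = (-40)(3) + (-2)(3) = -126

-126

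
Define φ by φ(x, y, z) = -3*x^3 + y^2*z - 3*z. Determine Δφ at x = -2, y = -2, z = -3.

∂²φ/∂x² = -18*x
∂²φ/∂y² = 2*z
∂²φ/∂z² = 0
∇²φ = -18*x + 2*z
At (-2, -2, -3): 30.

30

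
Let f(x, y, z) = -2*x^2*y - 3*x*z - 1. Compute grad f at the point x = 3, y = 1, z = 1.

∂f/∂x = -4*x*y - 3*z
∂f/∂y = -2*x^2
∂f/∂z = -3*x
∇f = (-4*x*y - 3*z, -2*x^2, -3*x)
At (3, 1, 1): (-15, -18, -9).

(-15, -18, -9)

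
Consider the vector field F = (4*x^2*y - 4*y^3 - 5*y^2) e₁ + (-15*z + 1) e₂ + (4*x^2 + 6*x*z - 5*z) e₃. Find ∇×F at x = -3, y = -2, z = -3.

(15, 42, -8)

(∇×F)₁ = ∂F₃/∂y − ∂F₂/∂z = 15
(∇×F)₂ = ∂F₁/∂z − ∂F₃/∂x = -8*x - 6*z
(∇×F)₃ = ∂F₂/∂x − ∂F₁/∂y = -4*x^2 + 12*y^2 + 10*y
∇×F = (15, -8*x - 6*z, -4*x^2 + 12*y^2 + 10*y)
At (-3, -2, -3): (15, 42, -8).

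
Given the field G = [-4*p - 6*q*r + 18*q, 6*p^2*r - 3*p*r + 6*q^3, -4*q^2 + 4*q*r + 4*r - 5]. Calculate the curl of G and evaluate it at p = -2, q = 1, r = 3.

(-26, -6, -81)

(∇×G)₁ = ∂G₃/∂q − ∂G₂/∂r = -6*p^2 + 3*p - 8*q + 4*r
(∇×G)₂ = ∂G₁/∂r − ∂G₃/∂p = -6*q
(∇×G)₃ = ∂G₂/∂p − ∂G₁/∂q = 12*p*r + 3*r - 18
∇×G = (-6*p^2 + 3*p - 8*q + 4*r, -6*q, 12*p*r + 3*r - 18)
At (-2, 1, 3): (-26, -6, -81).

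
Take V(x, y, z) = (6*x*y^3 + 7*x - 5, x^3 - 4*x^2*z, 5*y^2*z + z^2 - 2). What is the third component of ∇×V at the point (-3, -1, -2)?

33

(∇×V)_3 = ∂V₂/∂x − ∂V₁/∂y
= 3*x^2 - 8*x*z − (18*x*y^2)
= 3*x^2 - 18*x*y^2 - 8*x*z
At (-3, -1, -2): 33.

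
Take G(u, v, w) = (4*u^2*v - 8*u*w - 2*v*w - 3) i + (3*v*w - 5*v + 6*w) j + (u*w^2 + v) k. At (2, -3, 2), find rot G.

(4, -14, -12)

(∇×G)₁ = ∂G₃/∂v − ∂G₂/∂w = -3*v - 5
(∇×G)₂ = ∂G₁/∂w − ∂G₃/∂u = -8*u - 2*v - w^2
(∇×G)₃ = ∂G₂/∂u − ∂G₁/∂v = -4*u^2 + 2*w
∇×G = (-3*v - 5, -8*u - 2*v - w^2, -4*u^2 + 2*w)
At (2, -3, 2): (4, -14, -12).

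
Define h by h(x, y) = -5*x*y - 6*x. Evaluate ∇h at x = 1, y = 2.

∂h/∂x = -5*y - 6
∂h/∂y = -5*x
∇h = (-5*y - 6, -5*x)
At (1, 2): (-16, -5).

(-16, -5)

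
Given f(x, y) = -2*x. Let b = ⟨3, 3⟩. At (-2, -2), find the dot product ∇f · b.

∂f/∂x = -2
∂f/∂y = 0
∇f at (-2, -2) = (-2, 0)
∇f · b = (-2)(3) + (0)(3) = -6

-6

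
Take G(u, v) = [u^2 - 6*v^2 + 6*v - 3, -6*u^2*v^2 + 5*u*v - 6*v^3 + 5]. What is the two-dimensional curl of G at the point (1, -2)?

-88

∂G₂/∂u = -12*u*v^2 + 5*v
∂G₁/∂v = -12*v + 6
Scalar curl = -12*u*v^2 + 17*v - 6
At (1, -2): -88.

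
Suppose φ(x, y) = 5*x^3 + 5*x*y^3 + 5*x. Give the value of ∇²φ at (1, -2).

∂²φ/∂x² = 30*x
∂²φ/∂y² = 30*x*y
∇²φ = 30*x*y + 30*x
At (1, -2): -30.

-30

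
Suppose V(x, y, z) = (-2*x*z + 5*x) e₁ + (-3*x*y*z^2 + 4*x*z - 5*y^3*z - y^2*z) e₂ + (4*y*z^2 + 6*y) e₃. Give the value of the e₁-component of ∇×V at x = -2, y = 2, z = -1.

(∇×V)_1 = ∂V₃/∂y − ∂V₂/∂z
= 4*z^2 + 6 − (-6*x*y*z + 4*x - 5*y^3 - y^2)
= 6*x*y*z - 4*x + 5*y^3 + y^2 + 4*z^2 + 6
At (-2, 2, -1): 86.

86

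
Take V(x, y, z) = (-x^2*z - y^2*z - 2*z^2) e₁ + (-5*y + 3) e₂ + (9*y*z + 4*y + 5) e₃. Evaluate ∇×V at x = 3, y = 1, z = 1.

(13, -14, 2)

(∇×V)₁ = ∂V₃/∂y − ∂V₂/∂z = 9*z + 4
(∇×V)₂ = ∂V₁/∂z − ∂V₃/∂x = -x^2 - y^2 - 4*z
(∇×V)₃ = ∂V₂/∂x − ∂V₁/∂y = 2*y*z
∇×V = (9*z + 4, -x^2 - y^2 - 4*z, 2*y*z)
At (3, 1, 1): (13, -14, 2).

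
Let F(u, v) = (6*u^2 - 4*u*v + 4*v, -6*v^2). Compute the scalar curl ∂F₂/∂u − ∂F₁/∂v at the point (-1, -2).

-8

∂F₂/∂u = 0
∂F₁/∂v = -4*u + 4
Scalar curl = 4*u - 4
At (-1, -2): -8.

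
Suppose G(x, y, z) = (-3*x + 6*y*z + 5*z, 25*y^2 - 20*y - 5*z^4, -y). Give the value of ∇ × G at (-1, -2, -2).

(-161, -7, 12)

(∇×G)₁ = ∂G₃/∂y − ∂G₂/∂z = 20*z^3 - 1
(∇×G)₂ = ∂G₁/∂z − ∂G₃/∂x = 6*y + 5
(∇×G)₃ = ∂G₂/∂x − ∂G₁/∂y = -6*z
∇×G = (20*z^3 - 1, 6*y + 5, -6*z)
At (-1, -2, -2): (-161, -7, 12).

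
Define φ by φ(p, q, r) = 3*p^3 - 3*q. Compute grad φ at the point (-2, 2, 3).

(36, -3, 0)

∂φ/∂p = 9*p^2
∂φ/∂q = -3
∂φ/∂r = 0
∇φ = (9*p^2, -3, 0)
At (-2, 2, 3): (36, -3, 0).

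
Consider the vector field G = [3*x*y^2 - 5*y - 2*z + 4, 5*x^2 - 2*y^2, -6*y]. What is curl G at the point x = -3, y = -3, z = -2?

(-6, -2, -79)

(∇×G)₁ = ∂G₃/∂y − ∂G₂/∂z = -6
(∇×G)₂ = ∂G₁/∂z − ∂G₃/∂x = -2
(∇×G)₃ = ∂G₂/∂x − ∂G₁/∂y = -6*x*y + 10*x + 5
∇×G = (-6, -2, -6*x*y + 10*x + 5)
At (-3, -3, -2): (-6, -2, -79).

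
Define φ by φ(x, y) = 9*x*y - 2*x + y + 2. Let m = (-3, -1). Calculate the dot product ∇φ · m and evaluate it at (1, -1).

23

∂φ/∂x = 9*y - 2
∂φ/∂y = 9*x + 1
∇φ at (1, -1) = (-11, 10)
∇φ · m = (-11)(-3) + (10)(-1) = 23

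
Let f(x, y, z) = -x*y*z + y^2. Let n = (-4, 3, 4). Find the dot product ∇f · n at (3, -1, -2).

∂f/∂x = -y*z
∂f/∂y = -x*z + 2*y
∂f/∂z = -x*y
∇f at (3, -1, -2) = (-2, 4, 3)
∇f · n = (-2)(-4) + (4)(3) + (3)(4) = 32

32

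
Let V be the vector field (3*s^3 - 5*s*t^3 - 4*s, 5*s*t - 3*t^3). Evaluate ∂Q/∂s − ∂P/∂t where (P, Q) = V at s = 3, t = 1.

∂V₂/∂s = 5*t
∂V₁/∂t = -15*s*t^2
Scalar curl = 15*s*t^2 + 5*t
At (3, 1): 50.

50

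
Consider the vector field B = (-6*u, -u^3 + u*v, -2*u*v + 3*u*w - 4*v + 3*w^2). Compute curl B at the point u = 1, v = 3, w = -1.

(∇×B)₁ = ∂B₃/∂v − ∂B₂/∂w = -2*u - 4
(∇×B)₂ = ∂B₁/∂w − ∂B₃/∂u = 2*v - 3*w
(∇×B)₃ = ∂B₂/∂u − ∂B₁/∂v = -3*u^2 + v
∇×B = (-2*u - 4, 2*v - 3*w, -3*u^2 + v)
At (1, 3, -1): (-6, 9, 0).

(-6, 9, 0)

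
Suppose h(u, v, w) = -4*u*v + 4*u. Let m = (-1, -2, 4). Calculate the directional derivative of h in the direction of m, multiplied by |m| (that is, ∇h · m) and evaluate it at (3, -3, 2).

8

∂h/∂u = -4*v + 4
∂h/∂v = -4*u
∂h/∂w = 0
∇h at (3, -3, 2) = (16, -12, 0)
∇h · m = (16)(-1) + (-12)(-2) + (0)(4) = 8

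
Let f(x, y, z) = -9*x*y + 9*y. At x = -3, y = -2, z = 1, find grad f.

(18, 36, 0)

∂f/∂x = -9*y
∂f/∂y = -9*x + 9
∂f/∂z = 0
∇f = (-9*y, -9*x + 9, 0)
At (-3, -2, 1): (18, 36, 0).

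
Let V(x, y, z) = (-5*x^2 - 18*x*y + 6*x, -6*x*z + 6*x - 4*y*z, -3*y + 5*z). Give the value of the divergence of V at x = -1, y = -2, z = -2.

65

∂V₁/∂x = -10*x - 18*y + 6
∂V₂/∂y = -4*z
∂V₃/∂z = 5
∇·V = -10*x - 18*y - 4*z + 11
At (-1, -2, -2): 65.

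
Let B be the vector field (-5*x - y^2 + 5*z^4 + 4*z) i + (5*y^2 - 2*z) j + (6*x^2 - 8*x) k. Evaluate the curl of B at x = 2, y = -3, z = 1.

(∇×B)₁ = ∂B₃/∂y − ∂B₂/∂z = 2
(∇×B)₂ = ∂B₁/∂z − ∂B₃/∂x = -12*x + 20*z^3 + 12
(∇×B)₃ = ∂B₂/∂x − ∂B₁/∂y = 2*y
∇×B = (2, -12*x + 20*z^3 + 12, 2*y)
At (2, -3, 1): (2, 8, -6).

(2, 8, -6)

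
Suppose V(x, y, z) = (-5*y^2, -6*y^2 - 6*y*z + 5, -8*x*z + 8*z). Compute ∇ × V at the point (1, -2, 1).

(∇×V)₁ = ∂V₃/∂y − ∂V₂/∂z = 6*y
(∇×V)₂ = ∂V₁/∂z − ∂V₃/∂x = 8*z
(∇×V)₃ = ∂V₂/∂x − ∂V₁/∂y = 10*y
∇×V = (6*y, 8*z, 10*y)
At (1, -2, 1): (-12, 8, -20).

(-12, 8, -20)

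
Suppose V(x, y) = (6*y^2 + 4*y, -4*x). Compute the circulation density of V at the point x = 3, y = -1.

∂V₂/∂x = -4
∂V₁/∂y = 12*y + 4
Scalar curl = -12*y - 8
At (3, -1): 4.

4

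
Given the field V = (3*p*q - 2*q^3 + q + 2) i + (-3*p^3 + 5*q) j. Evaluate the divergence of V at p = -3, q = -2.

-1

∂V₁/∂p = 3*q
∂V₂/∂q = 5
∇·V = 3*q + 5
At (-3, -2): -1.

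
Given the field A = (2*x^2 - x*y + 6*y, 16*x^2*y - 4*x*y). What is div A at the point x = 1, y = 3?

13

∂A₁/∂x = 4*x - y
∂A₂/∂y = 16*x^2 - 4*x
∇·A = 16*x^2 - y
At (1, 3): 13.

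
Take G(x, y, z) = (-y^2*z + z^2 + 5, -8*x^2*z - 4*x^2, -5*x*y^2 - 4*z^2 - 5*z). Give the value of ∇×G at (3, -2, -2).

(∇×G)₁ = ∂G₃/∂y − ∂G₂/∂z = 8*x^2 - 10*x*y
(∇×G)₂ = ∂G₁/∂z − ∂G₃/∂x = 4*y^2 + 2*z
(∇×G)₃ = ∂G₂/∂x − ∂G₁/∂y = -16*x*z - 8*x + 2*y*z
∇×G = (8*x^2 - 10*x*y, 4*y^2 + 2*z, -16*x*z - 8*x + 2*y*z)
At (3, -2, -2): (132, 12, 80).

(132, 12, 80)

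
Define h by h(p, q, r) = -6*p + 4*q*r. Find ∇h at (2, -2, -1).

(-6, -4, -8)

∂h/∂p = -6
∂h/∂q = 4*r
∂h/∂r = 4*q
∇h = (-6, 4*r, 4*q)
At (2, -2, -1): (-6, -4, -8).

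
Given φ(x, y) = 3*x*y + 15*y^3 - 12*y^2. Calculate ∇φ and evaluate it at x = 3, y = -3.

(-9, 486)

∂φ/∂x = 3*y
∂φ/∂y = 3*x + 45*y^2 - 24*y
∇φ = (3*y, 3*x + 45*y^2 - 24*y)
At (3, -3): (-9, 486).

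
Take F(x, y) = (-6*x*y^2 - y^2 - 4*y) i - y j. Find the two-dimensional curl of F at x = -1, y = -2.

24

∂F₂/∂x = 0
∂F₁/∂y = -12*x*y - 2*y - 4
Scalar curl = 12*x*y + 2*y + 4
At (-1, -2): 24.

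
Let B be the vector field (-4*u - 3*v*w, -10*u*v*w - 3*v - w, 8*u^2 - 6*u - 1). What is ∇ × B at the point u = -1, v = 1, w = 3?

(-9, 19, -21)

(∇×B)₁ = ∂B₃/∂v − ∂B₂/∂w = 10*u*v + 1
(∇×B)₂ = ∂B₁/∂w − ∂B₃/∂u = -16*u - 3*v + 6
(∇×B)₃ = ∂B₂/∂u − ∂B₁/∂v = -10*v*w + 3*w
∇×B = (10*u*v + 1, -16*u - 3*v + 6, -10*v*w + 3*w)
At (-1, 1, 3): (-9, 19, -21).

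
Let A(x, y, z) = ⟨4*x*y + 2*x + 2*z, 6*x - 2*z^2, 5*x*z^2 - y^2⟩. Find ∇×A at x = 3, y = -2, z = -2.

(∇×A)₁ = ∂A₃/∂y − ∂A₂/∂z = -2*y + 4*z
(∇×A)₂ = ∂A₁/∂z − ∂A₃/∂x = -5*z^2 + 2
(∇×A)₃ = ∂A₂/∂x − ∂A₁/∂y = -4*x + 6
∇×A = (-2*y + 4*z, -5*z^2 + 2, -4*x + 6)
At (3, -2, -2): (-4, -18, -6).

(-4, -18, -6)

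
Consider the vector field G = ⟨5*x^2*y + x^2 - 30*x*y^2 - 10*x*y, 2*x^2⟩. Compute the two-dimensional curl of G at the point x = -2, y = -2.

192

∂G₂/∂x = 4*x
∂G₁/∂y = 5*x^2 - 60*x*y - 10*x
Scalar curl = -5*x^2 + 60*x*y + 14*x
At (-2, -2): 192.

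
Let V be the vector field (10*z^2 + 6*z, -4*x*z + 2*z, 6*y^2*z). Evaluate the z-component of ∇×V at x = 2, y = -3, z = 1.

(∇×V)_3 = ∂V₂/∂x − ∂V₁/∂y
= -4*z − (0)
= -4*z
At (2, -3, 1): -4.

-4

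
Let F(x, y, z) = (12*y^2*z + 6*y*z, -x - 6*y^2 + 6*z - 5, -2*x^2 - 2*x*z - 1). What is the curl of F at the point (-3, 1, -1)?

(∇×F)₁ = ∂F₃/∂y − ∂F₂/∂z = -6
(∇×F)₂ = ∂F₁/∂z − ∂F₃/∂x = 4*x + 12*y^2 + 6*y + 2*z
(∇×F)₃ = ∂F₂/∂x − ∂F₁/∂y = -24*y*z - 6*z - 1
∇×F = (-6, 4*x + 12*y^2 + 6*y + 2*z, -24*y*z - 6*z - 1)
At (-3, 1, -1): (-6, 4, 29).

(-6, 4, 29)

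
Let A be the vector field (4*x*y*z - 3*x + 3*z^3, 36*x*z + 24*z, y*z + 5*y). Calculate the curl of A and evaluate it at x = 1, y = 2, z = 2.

(∇×A)₁ = ∂A₃/∂y − ∂A₂/∂z = -36*x + z - 19
(∇×A)₂ = ∂A₁/∂z − ∂A₃/∂x = 4*x*y + 9*z^2
(∇×A)₃ = ∂A₂/∂x − ∂A₁/∂y = -4*x*z + 36*z
∇×A = (-36*x + z - 19, 4*x*y + 9*z^2, -4*x*z + 36*z)
At (1, 2, 2): (-53, 44, 64).

(-53, 44, 64)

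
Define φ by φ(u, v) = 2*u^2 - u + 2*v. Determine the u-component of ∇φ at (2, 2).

(∇φ)_1 = ∂φ/∂u = 4*u - 1
At (2, 2): 7.

7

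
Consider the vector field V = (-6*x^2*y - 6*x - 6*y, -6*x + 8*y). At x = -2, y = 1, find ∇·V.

26

∂V₁/∂x = -12*x*y - 6
∂V₂/∂y = 8
∇·V = -12*x*y + 2
At (-2, 1): 26.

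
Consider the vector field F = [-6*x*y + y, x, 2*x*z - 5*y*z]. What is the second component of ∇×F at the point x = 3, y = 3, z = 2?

(∇×F)_2 = ∂F₁/∂z − ∂F₃/∂x
= 0 − (2*z)
= -2*z
At (3, 3, 2): -4.

-4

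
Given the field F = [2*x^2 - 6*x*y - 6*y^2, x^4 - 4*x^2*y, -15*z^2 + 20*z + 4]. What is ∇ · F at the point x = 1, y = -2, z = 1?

2

∂F₁/∂x = 4*x - 6*y
∂F₂/∂y = -4*x^2
∂F₃/∂z = -30*z + 20
∇·F = -4*x^2 + 4*x - 6*y - 30*z + 20
At (1, -2, 1): 2.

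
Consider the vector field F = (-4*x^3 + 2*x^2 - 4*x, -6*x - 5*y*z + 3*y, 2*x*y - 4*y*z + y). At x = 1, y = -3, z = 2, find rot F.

(-20, 6, -6)

(∇×F)₁ = ∂F₃/∂y − ∂F₂/∂z = 2*x + 5*y - 4*z + 1
(∇×F)₂ = ∂F₁/∂z − ∂F₃/∂x = -2*y
(∇×F)₃ = ∂F₂/∂x − ∂F₁/∂y = -6
∇×F = (2*x + 5*y - 4*z + 1, -2*y, -6)
At (1, -3, 2): (-20, 6, -6).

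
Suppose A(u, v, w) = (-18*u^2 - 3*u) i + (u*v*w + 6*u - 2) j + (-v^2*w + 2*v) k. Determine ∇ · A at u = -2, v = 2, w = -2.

∂A₁/∂u = -36*u - 3
∂A₂/∂v = u*w
∂A₃/∂w = -v^2
∇·A = u*w - 36*u - v^2 - 3
At (-2, 2, -2): 69.

69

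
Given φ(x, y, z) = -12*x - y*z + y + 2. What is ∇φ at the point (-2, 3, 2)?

(-12, -1, -3)

∂φ/∂x = -12
∂φ/∂y = -z + 1
∂φ/∂z = -y
∇φ = (-12, -z + 1, -y)
At (-2, 3, 2): (-12, -1, -3).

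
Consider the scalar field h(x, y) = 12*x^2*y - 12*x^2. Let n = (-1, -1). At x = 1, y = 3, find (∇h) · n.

∂h/∂x = 24*x*y - 24*x
∂h/∂y = 12*x^2
∇h at (1, 3) = (48, 12)
∇h · n = (48)(-1) + (12)(-1) = -60

-60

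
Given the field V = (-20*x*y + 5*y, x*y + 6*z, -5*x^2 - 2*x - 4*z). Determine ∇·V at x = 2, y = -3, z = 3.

∂V₁/∂x = -20*y
∂V₂/∂y = x
∂V₃/∂z = -4
∇·V = x - 20*y - 4
At (2, -3, 3): 58.

58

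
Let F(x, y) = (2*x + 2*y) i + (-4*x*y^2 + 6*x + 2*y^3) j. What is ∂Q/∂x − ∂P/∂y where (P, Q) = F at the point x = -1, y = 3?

-32

∂F₂/∂x = -4*y^2 + 6
∂F₁/∂y = 2
Scalar curl = -4*y^2 + 4
At (-1, 3): -32.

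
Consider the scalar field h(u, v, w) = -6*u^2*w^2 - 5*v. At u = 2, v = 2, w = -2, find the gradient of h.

(-96, -5, 96)

∂h/∂u = -12*u*w^2
∂h/∂v = -5
∂h/∂w = -12*u^2*w
∇h = (-12*u*w^2, -5, -12*u^2*w)
At (2, 2, -2): (-96, -5, 96).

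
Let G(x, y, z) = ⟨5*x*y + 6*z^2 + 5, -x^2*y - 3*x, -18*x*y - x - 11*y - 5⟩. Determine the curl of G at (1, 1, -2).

(∇×G)₁ = ∂G₃/∂y − ∂G₂/∂z = -18*x - 11
(∇×G)₂ = ∂G₁/∂z − ∂G₃/∂x = 18*y + 12*z + 1
(∇×G)₃ = ∂G₂/∂x − ∂G₁/∂y = -2*x*y - 5*x - 3
∇×G = (-18*x - 11, 18*y + 12*z + 1, -2*x*y - 5*x - 3)
At (1, 1, -2): (-29, -5, -10).

(-29, -5, -10)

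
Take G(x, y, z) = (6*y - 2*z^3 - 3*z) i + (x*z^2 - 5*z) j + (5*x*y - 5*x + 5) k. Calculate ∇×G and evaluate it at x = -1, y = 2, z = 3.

(∇×G)₁ = ∂G₃/∂y − ∂G₂/∂z = -2*x*z + 5*x + 5
(∇×G)₂ = ∂G₁/∂z − ∂G₃/∂x = -5*y - 6*z^2 + 2
(∇×G)₃ = ∂G₂/∂x − ∂G₁/∂y = z^2 - 6
∇×G = (-2*x*z + 5*x + 5, -5*y - 6*z^2 + 2, z^2 - 6)
At (-1, 2, 3): (6, -62, 3).

(6, -62, 3)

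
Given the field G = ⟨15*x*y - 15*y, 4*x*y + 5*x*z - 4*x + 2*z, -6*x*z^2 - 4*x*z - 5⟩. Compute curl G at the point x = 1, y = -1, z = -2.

(∇×G)₁ = ∂G₃/∂y − ∂G₂/∂z = -5*x - 2
(∇×G)₂ = ∂G₁/∂z − ∂G₃/∂x = 6*z^2 + 4*z
(∇×G)₃ = ∂G₂/∂x − ∂G₁/∂y = -15*x + 4*y + 5*z + 11
∇×G = (-5*x - 2, 6*z^2 + 4*z, -15*x + 4*y + 5*z + 11)
At (1, -1, -2): (-7, 16, -18).

(-7, 16, -18)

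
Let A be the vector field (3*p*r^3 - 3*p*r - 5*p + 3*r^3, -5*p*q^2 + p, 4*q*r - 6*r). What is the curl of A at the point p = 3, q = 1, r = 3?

(12, 315, -4)

(∇×A)₁ = ∂A₃/∂q − ∂A₂/∂r = 4*r
(∇×A)₂ = ∂A₁/∂r − ∂A₃/∂p = 9*p*r^2 - 3*p + 9*r^2
(∇×A)₃ = ∂A₂/∂p − ∂A₁/∂q = -5*q^2 + 1
∇×A = (4*r, 9*p*r^2 - 3*p + 9*r^2, -5*q^2 + 1)
At (3, 1, 3): (12, 315, -4).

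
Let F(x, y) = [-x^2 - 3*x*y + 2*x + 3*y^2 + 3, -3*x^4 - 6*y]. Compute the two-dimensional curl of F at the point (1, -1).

-3

∂F₂/∂x = -12*x^3
∂F₁/∂y = -3*x + 6*y
Scalar curl = -12*x^3 + 3*x - 6*y
At (1, -1): -3.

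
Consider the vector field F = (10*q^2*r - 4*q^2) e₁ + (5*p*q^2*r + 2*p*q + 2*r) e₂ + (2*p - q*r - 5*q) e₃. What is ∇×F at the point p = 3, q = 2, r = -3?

(∇×F)₁ = ∂F₃/∂q − ∂F₂/∂r = -5*p*q^2 - r - 7
(∇×F)₂ = ∂F₁/∂r − ∂F₃/∂p = 10*q^2 - 2
(∇×F)₃ = ∂F₂/∂p − ∂F₁/∂q = 5*q^2*r - 20*q*r + 10*q
∇×F = (-5*p*q^2 - r - 7, 10*q^2 - 2, 5*q^2*r - 20*q*r + 10*q)
At (3, 2, -3): (-64, 38, 80).

(-64, 38, 80)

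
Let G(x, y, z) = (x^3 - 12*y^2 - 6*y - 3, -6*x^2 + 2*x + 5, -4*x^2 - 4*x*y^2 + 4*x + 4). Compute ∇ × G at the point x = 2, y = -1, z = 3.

(16, 16, -40)

(∇×G)₁ = ∂G₃/∂y − ∂G₂/∂z = -8*x*y
(∇×G)₂ = ∂G₁/∂z − ∂G₃/∂x = 8*x + 4*y^2 - 4
(∇×G)₃ = ∂G₂/∂x − ∂G₁/∂y = -12*x + 24*y + 8
∇×G = (-8*x*y, 8*x + 4*y^2 - 4, -12*x + 24*y + 8)
At (2, -1, 3): (16, 16, -40).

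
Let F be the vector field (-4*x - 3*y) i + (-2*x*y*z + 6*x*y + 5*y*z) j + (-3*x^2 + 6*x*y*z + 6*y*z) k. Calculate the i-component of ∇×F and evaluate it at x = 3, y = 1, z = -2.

-47

(∇×F)_1 = ∂F₃/∂y − ∂F₂/∂z
= 6*x*z + 6*z − (-2*x*y + 5*y)
= 2*x*y + 6*x*z - 5*y + 6*z
At (3, 1, -2): -47.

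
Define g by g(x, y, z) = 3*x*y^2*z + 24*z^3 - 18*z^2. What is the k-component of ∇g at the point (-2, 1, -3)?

750

(∇g)_3 = ∂g/∂z = 3*x*y^2 + 72*z^2 - 36*z
At (-2, 1, -3): 750.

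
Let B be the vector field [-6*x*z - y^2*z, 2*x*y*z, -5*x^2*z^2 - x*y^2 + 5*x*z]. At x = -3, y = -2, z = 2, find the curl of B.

(-24, -112, -16)

(∇×B)₁ = ∂B₃/∂y − ∂B₂/∂z = -4*x*y
(∇×B)₂ = ∂B₁/∂z − ∂B₃/∂x = 10*x*z^2 - 6*x - 5*z
(∇×B)₃ = ∂B₂/∂x − ∂B₁/∂y = 4*y*z
∇×B = (-4*x*y, 10*x*z^2 - 6*x - 5*z, 4*y*z)
At (-3, -2, 2): (-24, -112, -16).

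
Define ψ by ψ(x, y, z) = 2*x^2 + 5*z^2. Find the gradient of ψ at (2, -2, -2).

(8, 0, -20)

∂ψ/∂x = 4*x
∂ψ/∂y = 0
∂ψ/∂z = 10*z
∇ψ = (4*x, 0, 10*z)
At (2, -2, -2): (8, 0, -20).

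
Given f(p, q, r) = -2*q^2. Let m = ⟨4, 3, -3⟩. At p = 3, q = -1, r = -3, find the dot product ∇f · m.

12

∂f/∂p = 0
∂f/∂q = -4*q
∂f/∂r = 0
∇f at (3, -1, -3) = (0, 4, 0)
∇f · m = (0)(4) + (4)(3) + (0)(-3) = 12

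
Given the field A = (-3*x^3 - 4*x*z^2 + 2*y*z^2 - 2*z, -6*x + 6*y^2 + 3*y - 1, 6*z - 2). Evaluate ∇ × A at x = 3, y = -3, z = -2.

(0, 70, -14)

(∇×A)₁ = ∂A₃/∂y − ∂A₂/∂z = 0
(∇×A)₂ = ∂A₁/∂z − ∂A₃/∂x = -8*x*z + 4*y*z - 2
(∇×A)₃ = ∂A₂/∂x − ∂A₁/∂y = -2*z^2 - 6
∇×A = (0, -8*x*z + 4*y*z - 2, -2*z^2 - 6)
At (3, -3, -2): (0, 70, -14).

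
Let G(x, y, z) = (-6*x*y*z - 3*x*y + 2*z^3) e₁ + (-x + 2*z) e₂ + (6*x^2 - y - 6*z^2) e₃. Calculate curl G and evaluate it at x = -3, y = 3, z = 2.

(∇×G)₁ = ∂G₃/∂y − ∂G₂/∂z = -3
(∇×G)₂ = ∂G₁/∂z − ∂G₃/∂x = -6*x*y - 12*x + 6*z^2
(∇×G)₃ = ∂G₂/∂x − ∂G₁/∂y = 6*x*z + 3*x - 1
∇×G = (-3, -6*x*y - 12*x + 6*z^2, 6*x*z + 3*x - 1)
At (-3, 3, 2): (-3, 114, -46).

(-3, 114, -46)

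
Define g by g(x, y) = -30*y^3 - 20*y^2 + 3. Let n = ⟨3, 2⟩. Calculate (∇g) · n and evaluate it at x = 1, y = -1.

∂g/∂x = 0
∂g/∂y = -90*y^2 - 40*y
∇g at (1, -1) = (0, -50)
∇g · n = (0)(3) + (-50)(2) = -100

-100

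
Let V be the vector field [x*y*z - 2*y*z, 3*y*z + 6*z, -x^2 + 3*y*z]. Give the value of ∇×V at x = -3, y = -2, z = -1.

(-3, 4, -5)

(∇×V)₁ = ∂V₃/∂y − ∂V₂/∂z = -3*y + 3*z - 6
(∇×V)₂ = ∂V₁/∂z − ∂V₃/∂x = x*y + 2*x - 2*y
(∇×V)₃ = ∂V₂/∂x − ∂V₁/∂y = -x*z + 2*z
∇×V = (-3*y + 3*z - 6, x*y + 2*x - 2*y, -x*z + 2*z)
At (-3, -2, -1): (-3, 4, -5).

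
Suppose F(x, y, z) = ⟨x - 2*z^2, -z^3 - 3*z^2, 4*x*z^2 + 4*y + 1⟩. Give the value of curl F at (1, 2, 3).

(49, -48, 0)

(∇×F)₁ = ∂F₃/∂y − ∂F₂/∂z = 3*z^2 + 6*z + 4
(∇×F)₂ = ∂F₁/∂z − ∂F₃/∂x = -4*z^2 - 4*z
(∇×F)₃ = ∂F₂/∂x − ∂F₁/∂y = 0
∇×F = (3*z^2 + 6*z + 4, -4*z^2 - 4*z, 0)
At (1, 2, 3): (49, -48, 0).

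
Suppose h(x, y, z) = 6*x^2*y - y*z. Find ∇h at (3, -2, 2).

(-72, 52, 2)

∂h/∂x = 12*x*y
∂h/∂y = 6*x^2 - z
∂h/∂z = -y
∇h = (12*x*y, 6*x^2 - z, -y)
At (3, -2, 2): (-72, 52, 2).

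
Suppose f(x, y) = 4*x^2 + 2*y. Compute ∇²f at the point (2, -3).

8

∂²f/∂x² = 8
∂²f/∂y² = 0
∇²f = 8
At (2, -3): 8.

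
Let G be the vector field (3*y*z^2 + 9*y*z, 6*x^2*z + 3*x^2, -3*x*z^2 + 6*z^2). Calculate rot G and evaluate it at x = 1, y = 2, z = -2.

(∇×G)₁ = ∂G₃/∂y − ∂G₂/∂z = -6*x^2
(∇×G)₂ = ∂G₁/∂z − ∂G₃/∂x = 6*y*z + 9*y + 3*z^2
(∇×G)₃ = ∂G₂/∂x − ∂G₁/∂y = 12*x*z + 6*x - 3*z^2 - 9*z
∇×G = (-6*x^2, 6*y*z + 9*y + 3*z^2, 12*x*z + 6*x - 3*z^2 - 9*z)
At (1, 2, -2): (-6, 6, -12).

(-6, 6, -12)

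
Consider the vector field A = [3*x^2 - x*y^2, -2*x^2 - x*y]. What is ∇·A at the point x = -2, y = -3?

∂A₁/∂x = 6*x - y^2
∂A₂/∂y = -x
∇·A = 5*x - y^2
At (-2, -3): -19.

-19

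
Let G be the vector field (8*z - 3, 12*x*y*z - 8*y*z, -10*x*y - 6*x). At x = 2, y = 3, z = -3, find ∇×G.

(∇×G)₁ = ∂G₃/∂y − ∂G₂/∂z = -12*x*y - 10*x + 8*y
(∇×G)₂ = ∂G₁/∂z − ∂G₃/∂x = 10*y + 14
(∇×G)₃ = ∂G₂/∂x − ∂G₁/∂y = 12*y*z
∇×G = (-12*x*y - 10*x + 8*y, 10*y + 14, 12*y*z)
At (2, 3, -3): (-68, 44, -108).

(-68, 44, -108)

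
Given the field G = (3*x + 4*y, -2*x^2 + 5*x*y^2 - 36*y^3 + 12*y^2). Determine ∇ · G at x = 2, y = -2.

-517

∂G₁/∂x = 3
∂G₂/∂y = 10*x*y - 108*y^2 + 24*y
∇·G = 10*x*y - 108*y^2 + 24*y + 3
At (2, -2): -517.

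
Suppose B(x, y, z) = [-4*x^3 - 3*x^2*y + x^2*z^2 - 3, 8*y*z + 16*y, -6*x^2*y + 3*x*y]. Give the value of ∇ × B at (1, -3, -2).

(∇×B)₁ = ∂B₃/∂y − ∂B₂/∂z = -6*x^2 + 3*x - 8*y
(∇×B)₂ = ∂B₁/∂z − ∂B₃/∂x = 2*x^2*z + 12*x*y - 3*y
(∇×B)₃ = ∂B₂/∂x − ∂B₁/∂y = 3*x^2
∇×B = (-6*x^2 + 3*x - 8*y, 2*x^2*z + 12*x*y - 3*y, 3*x^2)
At (1, -3, -2): (21, -31, 3).

(21, -31, 3)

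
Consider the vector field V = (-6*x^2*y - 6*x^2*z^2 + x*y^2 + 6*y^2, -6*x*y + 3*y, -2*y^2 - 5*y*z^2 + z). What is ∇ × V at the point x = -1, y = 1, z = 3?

(-49, -36, -10)

(∇×V)₁ = ∂V₃/∂y − ∂V₂/∂z = -4*y - 5*z^2
(∇×V)₂ = ∂V₁/∂z − ∂V₃/∂x = -12*x^2*z
(∇×V)₃ = ∂V₂/∂x − ∂V₁/∂y = 6*x^2 - 2*x*y - 18*y
∇×V = (-4*y - 5*z^2, -12*x^2*z, 6*x^2 - 2*x*y - 18*y)
At (-1, 1, 3): (-49, -36, -10).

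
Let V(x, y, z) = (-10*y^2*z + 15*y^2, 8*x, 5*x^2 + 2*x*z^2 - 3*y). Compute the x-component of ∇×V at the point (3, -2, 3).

(∇×V)_1 = ∂V₃/∂y − ∂V₂/∂z
= -3 − (0)
= -3
At (3, -2, 3): -3.

-3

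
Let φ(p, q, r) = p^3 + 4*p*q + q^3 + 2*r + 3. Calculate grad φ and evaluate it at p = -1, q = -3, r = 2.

(-9, 23, 2)

∂φ/∂p = 3*p^2 + 4*q
∂φ/∂q = 4*p + 3*q^2
∂φ/∂r = 2
∇φ = (3*p^2 + 4*q, 4*p + 3*q^2, 2)
At (-1, -3, 2): (-9, 23, 2).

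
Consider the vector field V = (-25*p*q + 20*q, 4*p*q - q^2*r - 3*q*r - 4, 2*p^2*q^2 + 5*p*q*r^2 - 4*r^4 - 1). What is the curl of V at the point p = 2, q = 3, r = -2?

(∇×V)₁ = ∂V₃/∂q − ∂V₂/∂r = 4*p^2*q + 5*p*r^2 + q^2 + 3*q
(∇×V)₂ = ∂V₁/∂r − ∂V₃/∂p = -4*p*q^2 - 5*q*r^2
(∇×V)₃ = ∂V₂/∂p − ∂V₁/∂q = 25*p + 4*q - 20
∇×V = (4*p^2*q + 5*p*r^2 + q^2 + 3*q, -4*p*q^2 - 5*q*r^2, 25*p + 4*q - 20)
At (2, 3, -2): (106, -132, 42).

(106, -132, 42)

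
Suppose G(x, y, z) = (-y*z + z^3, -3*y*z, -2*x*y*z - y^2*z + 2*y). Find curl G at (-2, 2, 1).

(∇×G)₁ = ∂G₃/∂y − ∂G₂/∂z = -2*x*z - 2*y*z + 3*y + 2
(∇×G)₂ = ∂G₁/∂z − ∂G₃/∂x = 2*y*z - y + 3*z^2
(∇×G)₃ = ∂G₂/∂x − ∂G₁/∂y = z
∇×G = (-2*x*z - 2*y*z + 3*y + 2, 2*y*z - y + 3*z^2, z)
At (-2, 2, 1): (8, 5, 1).

(8, 5, 1)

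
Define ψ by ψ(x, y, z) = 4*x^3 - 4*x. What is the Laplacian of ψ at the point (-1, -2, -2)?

∂²ψ/∂x² = 24*x
∂²ψ/∂y² = 0
∂²ψ/∂z² = 0
∇²ψ = 24*x
At (-1, -2, -2): -24.

-24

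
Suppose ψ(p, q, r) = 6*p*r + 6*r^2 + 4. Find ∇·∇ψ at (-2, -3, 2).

12

∂²ψ/∂p² = 0
∂²ψ/∂q² = 0
∂²ψ/∂r² = 12
∇²ψ = 12
At (-2, -3, 2): 12.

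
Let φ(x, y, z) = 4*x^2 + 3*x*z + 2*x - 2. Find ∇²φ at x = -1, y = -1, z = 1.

8

∂²φ/∂x² = 8
∂²φ/∂y² = 0
∂²φ/∂z² = 0
∇²φ = 8
At (-1, -1, 1): 8.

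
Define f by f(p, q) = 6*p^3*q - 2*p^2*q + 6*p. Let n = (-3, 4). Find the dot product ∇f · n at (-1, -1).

16

∂f/∂p = 18*p^2*q - 4*p*q + 6
∂f/∂q = 6*p^3 - 2*p^2
∇f at (-1, -1) = (-16, -8)
∇f · n = (-16)(-3) + (-8)(4) = 16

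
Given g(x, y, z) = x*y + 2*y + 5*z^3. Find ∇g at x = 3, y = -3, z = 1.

∂g/∂x = y
∂g/∂y = x + 2
∂g/∂z = 15*z^2
∇g = (y, x + 2, 15*z^2)
At (3, -3, 1): (-3, 5, 15).

(-3, 5, 15)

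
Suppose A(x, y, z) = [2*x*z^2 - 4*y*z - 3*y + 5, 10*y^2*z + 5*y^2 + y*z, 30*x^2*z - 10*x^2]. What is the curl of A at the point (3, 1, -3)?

(-11, 560, -9)

(∇×A)₁ = ∂A₃/∂y − ∂A₂/∂z = -10*y^2 - y
(∇×A)₂ = ∂A₁/∂z − ∂A₃/∂x = -56*x*z + 20*x - 4*y
(∇×A)₃ = ∂A₂/∂x − ∂A₁/∂y = 4*z + 3
∇×A = (-10*y^2 - y, -56*x*z + 20*x - 4*y, 4*z + 3)
At (3, 1, -3): (-11, 560, -9).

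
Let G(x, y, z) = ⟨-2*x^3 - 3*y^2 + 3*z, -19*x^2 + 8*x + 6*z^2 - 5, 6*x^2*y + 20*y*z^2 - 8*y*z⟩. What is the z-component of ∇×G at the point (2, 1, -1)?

(∇×G)_3 = ∂G₂/∂x − ∂G₁/∂y
= -38*x + 8 − (-6*y)
= -38*x + 6*y + 8
At (2, 1, -1): -62.

-62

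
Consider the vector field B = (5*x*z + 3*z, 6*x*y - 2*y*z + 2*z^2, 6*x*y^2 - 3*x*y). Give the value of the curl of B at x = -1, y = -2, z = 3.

(∇×B)₁ = ∂B₃/∂y − ∂B₂/∂z = 12*x*y - 3*x + 2*y - 4*z
(∇×B)₂ = ∂B₁/∂z − ∂B₃/∂x = 5*x - 6*y^2 + 3*y + 3
(∇×B)₃ = ∂B₂/∂x − ∂B₁/∂y = 6*y
∇×B = (12*x*y - 3*x + 2*y - 4*z, 5*x - 6*y^2 + 3*y + 3, 6*y)
At (-1, -2, 3): (11, -32, -12).

(11, -32, -12)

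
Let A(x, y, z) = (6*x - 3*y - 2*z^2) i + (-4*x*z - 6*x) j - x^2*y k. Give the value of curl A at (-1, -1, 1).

(-5, -2, -7)

(∇×A)₁ = ∂A₃/∂y − ∂A₂/∂z = -x^2 + 4*x
(∇×A)₂ = ∂A₁/∂z − ∂A₃/∂x = 2*x*y - 4*z
(∇×A)₃ = ∂A₂/∂x − ∂A₁/∂y = -4*z - 3
∇×A = (-x^2 + 4*x, 2*x*y - 4*z, -4*z - 3)
At (-1, -1, 1): (-5, -2, -7).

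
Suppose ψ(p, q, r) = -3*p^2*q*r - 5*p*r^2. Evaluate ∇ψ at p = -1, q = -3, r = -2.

(16, 6, -11)

∂ψ/∂p = -6*p*q*r - 5*r^2
∂ψ/∂q = -3*p^2*r
∂ψ/∂r = -3*p^2*q - 10*p*r
∇ψ = (-6*p*q*r - 5*r^2, -3*p^2*r, -3*p^2*q - 10*p*r)
At (-1, -3, -2): (16, 6, -11).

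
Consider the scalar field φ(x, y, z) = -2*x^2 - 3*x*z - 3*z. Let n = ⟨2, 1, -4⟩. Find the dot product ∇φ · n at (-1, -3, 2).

-4

∂φ/∂x = -4*x - 3*z
∂φ/∂y = 0
∂φ/∂z = -3*x - 3
∇φ at (-1, -3, 2) = (-2, 0, 0)
∇φ · n = (-2)(2) + (0)(1) + (0)(-4) = -4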